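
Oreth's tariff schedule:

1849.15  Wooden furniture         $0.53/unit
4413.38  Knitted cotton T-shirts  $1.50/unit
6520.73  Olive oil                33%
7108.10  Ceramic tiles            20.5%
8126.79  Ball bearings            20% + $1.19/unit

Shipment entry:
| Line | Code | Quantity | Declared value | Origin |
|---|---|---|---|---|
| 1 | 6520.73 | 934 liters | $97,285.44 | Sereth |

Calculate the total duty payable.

Line 1 (6520.73, Sereth, 934 liters, $97,285.44):
Base rate for 6520.73 is 33%.
Duty = $97,285.44 × 33% = $32,104.20.

$32,104.20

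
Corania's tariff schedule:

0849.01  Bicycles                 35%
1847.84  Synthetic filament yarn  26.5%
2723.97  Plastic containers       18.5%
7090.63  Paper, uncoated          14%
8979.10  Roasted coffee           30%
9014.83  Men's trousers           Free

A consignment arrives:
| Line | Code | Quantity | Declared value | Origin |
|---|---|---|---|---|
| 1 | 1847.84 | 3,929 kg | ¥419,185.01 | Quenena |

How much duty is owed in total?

Line 1 (1847.84, Quenena, 3,929 kg, ¥419,185.01):
Base rate for 1847.84 is 26.5%.
Duty = ¥419,185.01 × 26.5% = ¥111,084.03.

¥111,084.03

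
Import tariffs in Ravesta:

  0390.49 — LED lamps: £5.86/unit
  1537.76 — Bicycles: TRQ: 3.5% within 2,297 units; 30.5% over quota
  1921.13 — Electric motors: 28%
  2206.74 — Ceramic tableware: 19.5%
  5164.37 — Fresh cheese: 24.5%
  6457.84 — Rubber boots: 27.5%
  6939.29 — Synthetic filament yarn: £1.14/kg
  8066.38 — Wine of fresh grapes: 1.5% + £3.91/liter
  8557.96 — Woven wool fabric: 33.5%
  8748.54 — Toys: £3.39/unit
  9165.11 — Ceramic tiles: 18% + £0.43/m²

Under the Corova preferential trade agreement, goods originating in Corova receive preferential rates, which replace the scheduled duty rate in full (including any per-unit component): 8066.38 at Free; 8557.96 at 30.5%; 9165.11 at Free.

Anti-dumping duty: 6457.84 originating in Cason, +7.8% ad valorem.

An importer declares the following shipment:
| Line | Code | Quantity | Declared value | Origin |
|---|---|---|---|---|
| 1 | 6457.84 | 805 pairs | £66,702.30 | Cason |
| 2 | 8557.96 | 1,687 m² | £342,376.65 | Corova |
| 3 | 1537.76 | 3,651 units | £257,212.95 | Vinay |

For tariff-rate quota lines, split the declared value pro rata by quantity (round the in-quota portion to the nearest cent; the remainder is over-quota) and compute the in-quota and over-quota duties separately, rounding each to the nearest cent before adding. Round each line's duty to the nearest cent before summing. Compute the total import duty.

Line 1 (6457.84, Cason, 805 pairs, £66,702.30):
Base rate for 6457.84 is 27.5%.
Additional duty on 6457.84 from Cason: +7.8%. Applied ad valorem rate: 27.5% + 7.8% = 35.3%.
Duty = £66,702.30 × 35.3% = £23,545.91.
Line 2 (8557.96, Corova, 1,687 m², £342,376.65):
Base rate for 8557.96 is 33.5%.
Origin Corova qualifies under the Ravesta–Corova agreement and 8557.96 is covered: preferential rate 30.5% applies instead.
Duty = £342,376.65 × 30.5% = £104,424.88.
Line 3 (1537.76, Vinay, 3,651 units, £257,212.95):
Code 1537.76 is under a tariff-rate quota (threshold 2,297 units). In-quota: 2,297 units at 3.5%; over-quota: 1,354 units at 30.5%.
Pro-rata value split: in-quota = £257,212.95 × 2,297/3,651 = £161,823.65; over-quota = £257,212.95 − £161,823.65 = £95,389.30.
In-quota duty = £161,823.65 × 3.5% = £5,663.83. Over-quota duty = £95,389.30 × 30.5% = £29,093.74.
Line duty = £5,663.83 + £29,093.74 = £34,757.57.
Total = £23,545.91 + £104,424.88 + £34,757.57 = £162,728.36.

£162,728.36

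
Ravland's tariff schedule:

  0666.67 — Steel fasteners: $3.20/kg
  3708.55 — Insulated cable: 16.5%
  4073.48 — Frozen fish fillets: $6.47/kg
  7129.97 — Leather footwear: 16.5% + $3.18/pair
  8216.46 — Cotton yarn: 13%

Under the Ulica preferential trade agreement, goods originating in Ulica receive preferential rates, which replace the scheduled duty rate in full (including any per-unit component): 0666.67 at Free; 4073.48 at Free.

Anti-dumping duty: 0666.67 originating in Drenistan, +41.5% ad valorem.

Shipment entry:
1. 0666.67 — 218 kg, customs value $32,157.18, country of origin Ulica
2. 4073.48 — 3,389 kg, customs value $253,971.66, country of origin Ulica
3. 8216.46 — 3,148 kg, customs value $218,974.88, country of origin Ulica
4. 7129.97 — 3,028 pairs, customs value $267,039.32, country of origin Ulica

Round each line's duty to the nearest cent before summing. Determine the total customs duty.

$82,157.26

Line 1 (0666.67, Ulica, 218 kg, $32,157.18):
Base rate for 0666.67 is $3.20/kg.
Origin Ulica qualifies under the Ravland–Ulica agreement and 0666.67 is covered: preferential rate Free applies instead.
The additional-duty order on 0666.67 targets Drenistan, not Ulica; it does not apply.
Duty = $32,157.18 × 0% = $0.00.
Line 2 (4073.48, Ulica, 3,389 kg, $253,971.66):
Base rate for 4073.48 is $6.47/kg.
Origin Ulica qualifies under the Ravland–Ulica agreement and 4073.48 is covered: preferential rate Free applies instead.
Duty = $253,971.66 × 0% = $0.00.
Line 3 (8216.46, Ulica, 3,148 kg, $218,974.88):
Base rate for 8216.46 is 13%.
Origin Ulica is the FTA partner but 8216.46 is not on the preference list; base rate stands.
Duty = $218,974.88 × 13% = $28,466.73.
Line 4 (7129.97, Ulica, 3,028 pairs, $267,039.32):
Base rate for 7129.97 is 16.5% + $3.18/pair.
Origin Ulica is the FTA partner but 7129.97 is not on the preference list; base rate stands.
Duty = $267,039.32 × 16.5% + 3,028 × $3.18 = $53,690.53.
Total = $0.00 + $0.00 + $28,466.73 + $53,690.53 = $82,157.26.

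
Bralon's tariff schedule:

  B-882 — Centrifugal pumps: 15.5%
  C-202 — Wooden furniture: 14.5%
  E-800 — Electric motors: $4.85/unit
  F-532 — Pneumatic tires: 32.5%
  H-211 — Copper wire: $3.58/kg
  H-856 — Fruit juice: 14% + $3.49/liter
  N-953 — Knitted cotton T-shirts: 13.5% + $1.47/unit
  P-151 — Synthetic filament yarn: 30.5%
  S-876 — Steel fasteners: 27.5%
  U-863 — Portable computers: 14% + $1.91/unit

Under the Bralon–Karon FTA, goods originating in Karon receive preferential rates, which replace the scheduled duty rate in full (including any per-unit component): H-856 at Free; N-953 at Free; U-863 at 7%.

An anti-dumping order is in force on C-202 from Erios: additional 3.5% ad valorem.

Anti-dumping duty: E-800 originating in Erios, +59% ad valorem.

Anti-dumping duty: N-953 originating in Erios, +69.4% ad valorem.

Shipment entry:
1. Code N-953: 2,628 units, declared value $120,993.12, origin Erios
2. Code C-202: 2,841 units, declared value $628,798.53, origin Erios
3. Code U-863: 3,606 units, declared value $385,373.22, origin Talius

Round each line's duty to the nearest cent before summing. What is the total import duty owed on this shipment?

$278,189.91

Line 1 (N-953, Erios, 2,628 units, $120,993.12):
Base rate for N-953 is 13.5% + $1.47/unit.
N-953 has an FTA preferential rate, but origin Erios is not Karon; base rate stands.
Additional duty on N-953 from Erios: +69.4%. Applied ad valorem rate: 13.5% + 69.4% = 82.9%.
Duty = $120,993.12 × 82.9% + 2,628 × $1.47 = $104,166.46.
Line 2 (C-202, Erios, 2,841 units, $628,798.53):
Base rate for C-202 is 14.5%.
Additional duty on C-202 from Erios: +3.5%. Applied ad valorem rate: 14.5% + 3.5% = 18%.
Duty = $628,798.53 × 18% = $113,183.74.
Line 3 (U-863, Talius, 3,606 units, $385,373.22):
Base rate for U-863 is 14% + $1.91/unit.
U-863 has an FTA preferential rate, but origin Talius is not Karon; base rate stands.
Duty = $385,373.22 × 14% + 3,606 × $1.91 = $60,839.71.
Total = $104,166.46 + $113,183.74 + $60,839.71 = $278,189.91.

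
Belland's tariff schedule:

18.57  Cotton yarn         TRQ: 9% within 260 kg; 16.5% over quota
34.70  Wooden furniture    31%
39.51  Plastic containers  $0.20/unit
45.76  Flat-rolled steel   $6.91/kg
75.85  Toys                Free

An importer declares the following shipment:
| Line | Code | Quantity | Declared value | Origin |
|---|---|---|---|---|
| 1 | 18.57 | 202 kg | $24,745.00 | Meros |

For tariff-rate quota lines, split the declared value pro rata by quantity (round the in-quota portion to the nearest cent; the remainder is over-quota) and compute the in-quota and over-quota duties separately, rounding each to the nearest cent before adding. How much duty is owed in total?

$2,227.05

Line 1 (18.57, Meros, 202 kg, $24,745.00):
Code 18.57 is under a tariff-rate quota (threshold 260 kg). Quantity 202 kg is within the quota, so the in-quota rate 9% applies to the full value.
Duty = $24,745.00 × 9% = $2,227.05.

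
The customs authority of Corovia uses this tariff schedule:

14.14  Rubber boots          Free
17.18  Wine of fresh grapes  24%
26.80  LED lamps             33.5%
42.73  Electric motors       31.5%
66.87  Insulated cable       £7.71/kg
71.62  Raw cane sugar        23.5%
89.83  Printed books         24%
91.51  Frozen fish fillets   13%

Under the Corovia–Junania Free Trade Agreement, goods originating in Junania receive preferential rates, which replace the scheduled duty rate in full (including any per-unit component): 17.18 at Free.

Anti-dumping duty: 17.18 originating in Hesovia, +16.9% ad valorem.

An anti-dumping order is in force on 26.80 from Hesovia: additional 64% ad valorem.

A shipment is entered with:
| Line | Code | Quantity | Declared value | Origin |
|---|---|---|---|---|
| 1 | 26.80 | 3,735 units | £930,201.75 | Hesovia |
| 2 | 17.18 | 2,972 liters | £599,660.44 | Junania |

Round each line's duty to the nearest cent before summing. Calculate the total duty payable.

Line 1 (26.80, Hesovia, 3,735 units, £930,201.75):
Base rate for 26.80 is 33.5%.
Additional duty on 26.80 from Hesovia: +64%. Applied ad valorem rate: 33.5% + 64% = 97.5%.
Duty = £930,201.75 × 97.5% = £906,946.71.
Line 2 (17.18, Junania, 2,972 liters, £599,660.44):
Base rate for 17.18 is 24%.
Origin Junania qualifies under the Corovia–Junania agreement and 17.18 is covered: preferential rate Free applies instead.
The additional-duty order on 17.18 targets Hesovia, not Junania; it does not apply.
Duty = £599,660.44 × 0% = £0.00.
Total = £906,946.71 + £0.00 = £906,946.71.

£906,946.71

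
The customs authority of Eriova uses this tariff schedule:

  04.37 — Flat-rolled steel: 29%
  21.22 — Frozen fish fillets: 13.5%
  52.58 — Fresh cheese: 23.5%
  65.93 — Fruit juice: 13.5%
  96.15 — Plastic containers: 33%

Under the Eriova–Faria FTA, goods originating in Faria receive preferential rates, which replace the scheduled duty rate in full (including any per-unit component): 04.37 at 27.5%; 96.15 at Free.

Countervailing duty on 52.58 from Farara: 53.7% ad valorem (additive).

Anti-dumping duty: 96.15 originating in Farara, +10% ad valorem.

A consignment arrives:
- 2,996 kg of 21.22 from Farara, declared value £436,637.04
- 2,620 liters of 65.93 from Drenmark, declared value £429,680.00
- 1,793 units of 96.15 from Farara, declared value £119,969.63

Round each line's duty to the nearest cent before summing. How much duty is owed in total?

Line 1 (21.22, Farara, 2,996 kg, £436,637.04):
Base rate for 21.22 is 13.5%.
Duty = £436,637.04 × 13.5% = £58,946.00.
Line 2 (65.93, Drenmark, 2,620 liters, £429,680.00):
Base rate for 65.93 is 13.5%.
Duty = £429,680.00 × 13.5% = £58,006.80.
Line 3 (96.15, Farara, 1,793 units, £119,969.63):
Base rate for 96.15 is 33%.
96.15 has an FTA preferential rate, but origin Farara is not Faria; base rate stands.
Additional duty on 96.15 from Farara: +10%. Applied ad valorem rate: 33% + 10% = 43%.
Duty = £119,969.63 × 43% = £51,586.94.
Total = £58,946.00 + £58,006.80 + £51,586.94 = £168,539.74.

£168,539.74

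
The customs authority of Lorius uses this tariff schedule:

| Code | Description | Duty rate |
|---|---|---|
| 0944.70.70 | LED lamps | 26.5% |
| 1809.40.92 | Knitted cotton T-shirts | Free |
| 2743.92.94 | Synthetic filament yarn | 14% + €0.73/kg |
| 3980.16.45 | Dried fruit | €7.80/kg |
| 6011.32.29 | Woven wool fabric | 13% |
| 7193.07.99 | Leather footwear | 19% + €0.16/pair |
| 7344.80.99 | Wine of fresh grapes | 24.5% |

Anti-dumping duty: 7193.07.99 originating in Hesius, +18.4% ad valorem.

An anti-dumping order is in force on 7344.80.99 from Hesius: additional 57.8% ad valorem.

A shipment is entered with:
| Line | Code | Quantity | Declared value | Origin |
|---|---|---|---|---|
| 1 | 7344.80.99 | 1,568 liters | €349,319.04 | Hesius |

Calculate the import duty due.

€287,489.57

Line 1 (7344.80.99, Hesius, 1,568 liters, €349,319.04):
Base rate for 7344.80.99 is 24.5%.
Additional duty on 7344.80.99 from Hesius: +57.8%. Applied ad valorem rate: 24.5% + 57.8% = 82.3%.
Duty = €349,319.04 × 82.3% = €287,489.57.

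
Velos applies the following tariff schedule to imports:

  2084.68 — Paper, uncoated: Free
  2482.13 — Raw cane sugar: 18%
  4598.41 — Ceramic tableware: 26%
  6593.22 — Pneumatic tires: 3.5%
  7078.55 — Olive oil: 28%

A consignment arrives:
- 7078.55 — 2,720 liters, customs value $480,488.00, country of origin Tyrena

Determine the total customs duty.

$134,536.64

Line 1 (7078.55, Tyrena, 2,720 liters, $480,488.00):
Base rate for 7078.55 is 28%.
Duty = $480,488.00 × 28% = $134,536.64.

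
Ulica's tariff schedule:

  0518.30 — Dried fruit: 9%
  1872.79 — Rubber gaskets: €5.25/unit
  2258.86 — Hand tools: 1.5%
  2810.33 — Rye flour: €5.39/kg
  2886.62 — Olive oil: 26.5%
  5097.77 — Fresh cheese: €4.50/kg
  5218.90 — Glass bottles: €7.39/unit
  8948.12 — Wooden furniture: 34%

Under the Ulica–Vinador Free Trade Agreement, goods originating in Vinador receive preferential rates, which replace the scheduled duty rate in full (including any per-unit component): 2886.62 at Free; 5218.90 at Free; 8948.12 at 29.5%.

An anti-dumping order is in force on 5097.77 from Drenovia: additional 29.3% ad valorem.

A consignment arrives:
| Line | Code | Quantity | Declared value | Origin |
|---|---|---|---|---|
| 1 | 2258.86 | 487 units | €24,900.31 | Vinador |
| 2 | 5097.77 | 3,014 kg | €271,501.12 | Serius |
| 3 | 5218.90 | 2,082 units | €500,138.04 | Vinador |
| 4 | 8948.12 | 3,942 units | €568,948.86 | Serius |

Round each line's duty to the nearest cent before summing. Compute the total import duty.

Line 1 (2258.86, Vinador, 487 units, €24,900.31):
Base rate for 2258.86 is 1.5%.
Origin Vinador is the FTA partner but 2258.86 is not on the preference list; base rate stands.
Duty = €24,900.31 × 1.5% = €373.50.
Line 2 (5097.77, Serius, 3,014 kg, €271,501.12):
Base rate for 5097.77 is €4.50/kg.
The additional-duty order on 5097.77 targets Drenovia, not Serius; it does not apply.
Duty = 3,014 × €4.50 = €13,563.00.
Line 3 (5218.90, Vinador, 2,082 units, €500,138.04):
Base rate for 5218.90 is €7.39/unit.
Origin Vinador qualifies under the Ulica–Vinador agreement and 5218.90 is covered: preferential rate Free applies instead.
Duty = €500,138.04 × 0% = €0.00.
Line 4 (8948.12, Serius, 3,942 units, €568,948.86):
Base rate for 8948.12 is 34%.
8948.12 has an FTA preferential rate, but origin Serius is not Vinador; base rate stands.
Duty = €568,948.86 × 34% = €193,442.61.
Total = €373.50 + €13,563.00 + €0.00 + €193,442.61 = €207,379.11.

€207,379.11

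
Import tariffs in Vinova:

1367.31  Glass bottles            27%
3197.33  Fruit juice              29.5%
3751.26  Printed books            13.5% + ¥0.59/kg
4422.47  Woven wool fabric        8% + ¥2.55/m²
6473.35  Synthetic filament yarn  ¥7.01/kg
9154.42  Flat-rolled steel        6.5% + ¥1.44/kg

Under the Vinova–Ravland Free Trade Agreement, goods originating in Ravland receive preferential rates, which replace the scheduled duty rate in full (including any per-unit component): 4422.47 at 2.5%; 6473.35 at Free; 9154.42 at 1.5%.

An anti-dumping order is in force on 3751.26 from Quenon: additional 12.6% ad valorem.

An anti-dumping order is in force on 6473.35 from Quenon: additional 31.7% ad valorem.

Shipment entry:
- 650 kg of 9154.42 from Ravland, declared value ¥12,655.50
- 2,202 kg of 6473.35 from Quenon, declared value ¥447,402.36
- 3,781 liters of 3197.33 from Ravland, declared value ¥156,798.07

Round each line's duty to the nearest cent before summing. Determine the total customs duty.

Line 1 (9154.42, Ravland, 650 kg, ¥12,655.50):
Base rate for 9154.42 is 6.5% + ¥1.44/kg.
Origin Ravland qualifies under the Vinova–Ravland agreement and 9154.42 is covered: preferential rate 1.5% applies instead.
Duty = ¥12,655.50 × 1.5% = ¥189.83.
Line 2 (6473.35, Quenon, 2,202 kg, ¥447,402.36):
Base rate for 6473.35 is ¥7.01/kg.
6473.35 has an FTA preferential rate, but origin Quenon is not Ravland; base rate stands.
Additional duty on 6473.35 from Quenon: +31.7% ad valorem. Applied ad valorem rate = 31.7%.
Duty = ¥447,402.36 × 31.7% + 2,202 × ¥7.01 = ¥157,262.57.
Line 3 (3197.33, Ravland, 3,781 liters, ¥156,798.07):
Base rate for 3197.33 is 29.5%.
Origin Ravland is the FTA partner but 3197.33 is not on the preference list; base rate stands.
Duty = ¥156,798.07 × 29.5% = ¥46,255.43.
Total = ¥189.83 + ¥157,262.57 + ¥46,255.43 = ¥203,707.83.

¥203,707.83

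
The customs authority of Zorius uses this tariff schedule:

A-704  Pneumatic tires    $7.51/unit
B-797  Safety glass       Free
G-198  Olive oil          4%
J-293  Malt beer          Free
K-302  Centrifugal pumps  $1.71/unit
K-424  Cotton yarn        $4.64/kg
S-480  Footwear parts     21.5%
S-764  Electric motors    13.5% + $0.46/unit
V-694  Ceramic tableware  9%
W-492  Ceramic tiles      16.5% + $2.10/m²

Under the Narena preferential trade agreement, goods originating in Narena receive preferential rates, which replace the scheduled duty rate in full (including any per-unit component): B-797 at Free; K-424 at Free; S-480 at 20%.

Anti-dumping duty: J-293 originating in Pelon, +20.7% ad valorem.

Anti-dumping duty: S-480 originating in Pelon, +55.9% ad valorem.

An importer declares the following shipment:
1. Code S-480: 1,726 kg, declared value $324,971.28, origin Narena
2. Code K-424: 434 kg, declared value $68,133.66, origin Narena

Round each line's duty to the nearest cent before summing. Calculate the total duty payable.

Line 1 (S-480, Narena, 1,726 kg, $324,971.28):
Base rate for S-480 is 21.5%.
Origin Narena qualifies under the Zorius–Narena agreement and S-480 is covered: preferential rate 20% applies instead.
The additional-duty order on S-480 targets Pelon, not Narena; it does not apply.
Duty = $324,971.28 × 20% = $64,994.26.
Line 2 (K-424, Narena, 434 kg, $68,133.66):
Base rate for K-424 is $4.64/kg.
Origin Narena qualifies under the Zorius–Narena agreement and K-424 is covered: preferential rate Free applies instead.
Duty = $68,133.66 × 0% = $0.00.
Total = $64,994.26 + $0.00 = $64,994.26.

$64,994.26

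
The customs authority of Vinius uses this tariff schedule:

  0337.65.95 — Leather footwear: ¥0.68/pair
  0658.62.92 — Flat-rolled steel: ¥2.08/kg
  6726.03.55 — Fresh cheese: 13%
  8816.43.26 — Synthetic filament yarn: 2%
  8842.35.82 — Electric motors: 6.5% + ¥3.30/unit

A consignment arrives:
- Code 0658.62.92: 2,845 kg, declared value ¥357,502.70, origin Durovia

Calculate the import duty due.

Line 1 (0658.62.92, Durovia, 2,845 kg, ¥357,502.70):
Base rate for 0658.62.92 is ¥2.08/kg.
Duty = 2,845 × ¥2.08 = ¥5,917.60.

¥5,917.60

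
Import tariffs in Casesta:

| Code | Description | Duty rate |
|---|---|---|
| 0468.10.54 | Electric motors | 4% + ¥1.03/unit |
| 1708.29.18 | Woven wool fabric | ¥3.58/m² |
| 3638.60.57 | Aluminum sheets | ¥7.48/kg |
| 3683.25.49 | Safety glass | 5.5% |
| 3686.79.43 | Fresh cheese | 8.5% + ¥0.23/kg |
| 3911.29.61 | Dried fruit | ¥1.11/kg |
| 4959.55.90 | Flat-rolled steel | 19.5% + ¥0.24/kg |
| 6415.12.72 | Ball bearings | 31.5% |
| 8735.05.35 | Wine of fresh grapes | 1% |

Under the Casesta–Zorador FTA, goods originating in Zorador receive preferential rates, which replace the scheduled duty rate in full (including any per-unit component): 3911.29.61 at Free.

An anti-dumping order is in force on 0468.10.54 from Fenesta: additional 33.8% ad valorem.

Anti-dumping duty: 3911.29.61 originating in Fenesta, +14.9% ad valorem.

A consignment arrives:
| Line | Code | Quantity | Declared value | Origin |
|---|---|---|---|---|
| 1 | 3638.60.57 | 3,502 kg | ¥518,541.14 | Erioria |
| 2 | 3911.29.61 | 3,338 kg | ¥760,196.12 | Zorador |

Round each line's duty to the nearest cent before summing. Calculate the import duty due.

Line 1 (3638.60.57, Erioria, 3,502 kg, ¥518,541.14):
Base rate for 3638.60.57 is ¥7.48/kg.
Duty = 3,502 × ¥7.48 = ¥26,194.96.
Line 2 (3911.29.61, Zorador, 3,338 kg, ¥760,196.12):
Base rate for 3911.29.61 is ¥1.11/kg.
Origin Zorador qualifies under the Casesta–Zorador agreement and 3911.29.61 is covered: preferential rate Free applies instead.
The additional-duty order on 3911.29.61 targets Fenesta, not Zorador; it does not apply.
Duty = ¥760,196.12 × 0% = ¥0.00.
Total = ¥26,194.96 + ¥0.00 = ¥26,194.96.

¥26,194.96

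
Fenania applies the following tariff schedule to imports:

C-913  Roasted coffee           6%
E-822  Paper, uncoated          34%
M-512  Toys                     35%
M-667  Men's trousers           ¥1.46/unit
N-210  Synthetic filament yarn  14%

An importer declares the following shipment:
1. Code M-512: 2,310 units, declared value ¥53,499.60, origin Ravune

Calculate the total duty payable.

Line 1 (M-512, Ravune, 2,310 units, ¥53,499.60):
Base rate for M-512 is 35%.
Duty = ¥53,499.60 × 35% = ¥18,724.86.

¥18,724.86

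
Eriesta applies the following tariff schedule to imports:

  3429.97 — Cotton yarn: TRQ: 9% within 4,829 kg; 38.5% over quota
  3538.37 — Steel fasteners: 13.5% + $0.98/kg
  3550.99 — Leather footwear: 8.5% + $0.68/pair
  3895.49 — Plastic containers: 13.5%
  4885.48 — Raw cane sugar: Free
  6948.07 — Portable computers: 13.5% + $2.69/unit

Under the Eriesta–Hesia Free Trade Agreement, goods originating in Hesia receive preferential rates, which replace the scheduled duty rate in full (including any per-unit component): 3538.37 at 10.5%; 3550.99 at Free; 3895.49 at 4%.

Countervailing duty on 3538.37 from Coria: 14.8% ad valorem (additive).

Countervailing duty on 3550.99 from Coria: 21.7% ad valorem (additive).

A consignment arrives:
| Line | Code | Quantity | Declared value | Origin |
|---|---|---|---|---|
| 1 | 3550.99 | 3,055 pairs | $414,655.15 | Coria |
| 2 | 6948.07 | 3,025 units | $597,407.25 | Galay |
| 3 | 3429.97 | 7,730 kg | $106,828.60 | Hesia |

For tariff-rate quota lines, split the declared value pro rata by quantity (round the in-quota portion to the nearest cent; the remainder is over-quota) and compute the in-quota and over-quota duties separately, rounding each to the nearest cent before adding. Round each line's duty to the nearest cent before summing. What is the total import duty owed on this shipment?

Line 1 (3550.99, Coria, 3,055 pairs, $414,655.15):
Base rate for 3550.99 is 8.5% + $0.68/pair.
3550.99 has an FTA preferential rate, but origin Coria is not Hesia; base rate stands.
Additional duty on 3550.99 from Coria: +21.7%. Applied ad valorem rate: 8.5% + 21.7% = 30.2%.
Duty = $414,655.15 × 30.2% + 3,055 × $0.68 = $127,303.26.
Line 2 (6948.07, Galay, 3,025 units, $597,407.25):
Base rate for 6948.07 is 13.5% + $2.69/unit.
Duty = $597,407.25 × 13.5% + 3,025 × $2.69 = $88,787.23.
Line 3 (3429.97, Hesia, 7,730 kg, $106,828.60):
Code 3429.97 is under a tariff-rate quota (threshold 4,829 kg). In-quota: 4,829 kg at 9%; over-quota: 2,901 kg at 38.5%.
Pro-rata value split: in-quota = $106,828.60 × 4,829/7,730 = $66,736.78; over-quota = $106,828.60 − $66,736.78 = $40,091.82.
In-quota duty = $66,736.78 × 9% = $6,006.31. Over-quota duty = $40,091.82 × 38.5% = $15,435.35.
Line duty = $6,006.31 + $15,435.35 = $21,441.66.
Total = $127,303.26 + $88,787.23 + $21,441.66 = $237,532.15.

$237,532.15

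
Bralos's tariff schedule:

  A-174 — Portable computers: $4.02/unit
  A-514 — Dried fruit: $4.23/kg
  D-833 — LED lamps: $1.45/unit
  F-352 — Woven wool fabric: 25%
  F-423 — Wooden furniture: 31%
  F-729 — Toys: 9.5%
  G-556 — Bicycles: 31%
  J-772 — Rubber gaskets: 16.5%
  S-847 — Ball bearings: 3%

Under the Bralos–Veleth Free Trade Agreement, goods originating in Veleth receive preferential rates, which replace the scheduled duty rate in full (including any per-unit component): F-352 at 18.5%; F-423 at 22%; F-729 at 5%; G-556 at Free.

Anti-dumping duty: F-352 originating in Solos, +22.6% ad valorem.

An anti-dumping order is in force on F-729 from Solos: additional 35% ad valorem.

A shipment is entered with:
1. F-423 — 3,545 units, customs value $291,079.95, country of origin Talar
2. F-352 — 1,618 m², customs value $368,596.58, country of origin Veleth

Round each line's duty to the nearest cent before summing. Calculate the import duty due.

Line 1 (F-423, Talar, 3,545 units, $291,079.95):
Base rate for F-423 is 31%.
F-423 has an FTA preferential rate, but origin Talar is not Veleth; base rate stands.
Duty = $291,079.95 × 31% = $90,234.78.
Line 2 (F-352, Veleth, 1,618 m², $368,596.58):
Base rate for F-352 is 25%.
Origin Veleth qualifies under the Bralos–Veleth agreement and F-352 is covered: preferential rate 18.5% applies instead.
The additional-duty order on F-352 targets Solos, not Veleth; it does not apply.
Duty = $368,596.58 × 18.5% = $68,190.37.
Total = $90,234.78 + $68,190.37 = $158,425.15.

$158,425.15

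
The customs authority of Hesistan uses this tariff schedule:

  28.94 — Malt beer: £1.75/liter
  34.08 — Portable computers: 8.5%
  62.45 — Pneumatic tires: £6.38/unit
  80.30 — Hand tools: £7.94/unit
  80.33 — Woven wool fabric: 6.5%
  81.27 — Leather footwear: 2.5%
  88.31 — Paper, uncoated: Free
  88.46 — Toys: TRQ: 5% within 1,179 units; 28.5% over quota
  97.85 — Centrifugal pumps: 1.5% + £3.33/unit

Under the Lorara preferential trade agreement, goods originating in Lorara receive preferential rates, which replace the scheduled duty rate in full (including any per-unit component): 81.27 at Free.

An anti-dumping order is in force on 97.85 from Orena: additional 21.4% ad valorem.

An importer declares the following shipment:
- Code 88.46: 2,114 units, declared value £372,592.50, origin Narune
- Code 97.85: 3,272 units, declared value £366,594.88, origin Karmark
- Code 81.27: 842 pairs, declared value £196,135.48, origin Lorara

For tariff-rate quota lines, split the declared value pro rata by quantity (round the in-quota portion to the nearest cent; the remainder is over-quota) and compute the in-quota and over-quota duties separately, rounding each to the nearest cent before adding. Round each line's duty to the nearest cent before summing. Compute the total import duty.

Line 1 (88.46, Narune, 2,114 units, £372,592.50):
Code 88.46 is under a tariff-rate quota (threshold 1,179 units). In-quota: 1,179 units at 5%; over-quota: 935 units at 28.5%.
Pro-rata value split: in-quota = £372,592.50 × 1,179/2,114 = £207,798.75; over-quota = £372,592.50 − £207,798.75 = £164,793.75.
In-quota duty = £207,798.75 × 5% = £10,389.94. Over-quota duty = £164,793.75 × 28.5% = £46,966.22.
Line duty = £10,389.94 + £46,966.22 = £57,356.16.
Line 2 (97.85, Karmark, 3,272 units, £366,594.88):
Base rate for 97.85 is 1.5% + £3.33/unit.
The additional-duty order on 97.85 targets Orena, not Karmark; it does not apply.
Duty = £366,594.88 × 1.5% + 3,272 × £3.33 = £16,394.68.
Line 3 (81.27, Lorara, 842 pairs, £196,135.48):
Base rate for 81.27 is 2.5%.
Origin Lorara qualifies under the Hesistan–Lorara agreement and 81.27 is covered: preferential rate Free applies instead.
Duty = £196,135.48 × 0% = £0.00.
Total = £57,356.16 + £16,394.68 + £0.00 = £73,750.84.

£73,750.84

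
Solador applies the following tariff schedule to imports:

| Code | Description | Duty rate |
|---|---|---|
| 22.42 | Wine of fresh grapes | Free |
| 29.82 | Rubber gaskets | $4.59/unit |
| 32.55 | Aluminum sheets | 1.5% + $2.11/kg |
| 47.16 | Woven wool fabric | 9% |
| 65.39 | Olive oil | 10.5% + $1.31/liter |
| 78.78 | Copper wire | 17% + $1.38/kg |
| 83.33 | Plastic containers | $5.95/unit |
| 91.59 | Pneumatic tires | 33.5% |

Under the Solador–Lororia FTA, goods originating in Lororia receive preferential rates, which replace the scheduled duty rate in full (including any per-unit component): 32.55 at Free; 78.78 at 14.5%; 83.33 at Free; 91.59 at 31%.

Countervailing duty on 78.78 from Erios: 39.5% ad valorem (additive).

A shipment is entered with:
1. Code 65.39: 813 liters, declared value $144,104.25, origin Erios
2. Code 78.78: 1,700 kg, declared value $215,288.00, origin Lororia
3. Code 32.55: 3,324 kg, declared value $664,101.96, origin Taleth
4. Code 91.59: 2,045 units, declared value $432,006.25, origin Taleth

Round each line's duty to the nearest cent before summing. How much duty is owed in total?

$209,110.00

Line 1 (65.39, Erios, 813 liters, $144,104.25):
Base rate for 65.39 is 10.5% + $1.31/liter.
Duty = $144,104.25 × 10.5% + 813 × $1.31 = $16,195.98.
Line 2 (78.78, Lororia, 1,700 kg, $215,288.00):
Base rate for 78.78 is 17% + $1.38/kg.
Origin Lororia qualifies under the Solador–Lororia agreement and 78.78 is covered: preferential rate 14.5% applies instead.
The additional-duty order on 78.78 targets Erios, not Lororia; it does not apply.
Duty = $215,288.00 × 14.5% = $31,216.76.
Line 3 (32.55, Taleth, 3,324 kg, $664,101.96):
Base rate for 32.55 is 1.5% + $2.11/kg.
32.55 has an FTA preferential rate, but origin Taleth is not Lororia; base rate stands.
Duty = $664,101.96 × 1.5% + 3,324 × $2.11 = $16,975.17.
Line 4 (91.59, Taleth, 2,045 units, $432,006.25):
Base rate for 91.59 is 33.5%.
91.59 has an FTA preferential rate, but origin Taleth is not Lororia; base rate stands.
Duty = $432,006.25 × 33.5% = $144,722.09.
Total = $16,195.98 + $31,216.76 + $16,975.17 + $144,722.09 = $209,110.00.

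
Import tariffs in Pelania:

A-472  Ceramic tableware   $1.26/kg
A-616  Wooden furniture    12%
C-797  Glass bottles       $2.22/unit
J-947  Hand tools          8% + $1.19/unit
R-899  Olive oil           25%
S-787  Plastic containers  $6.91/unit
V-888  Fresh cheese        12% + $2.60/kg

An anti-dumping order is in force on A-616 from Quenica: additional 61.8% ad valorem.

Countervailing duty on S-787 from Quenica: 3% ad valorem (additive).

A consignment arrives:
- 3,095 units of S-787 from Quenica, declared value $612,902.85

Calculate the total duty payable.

Line 1 (S-787, Quenica, 3,095 units, $612,902.85):
Base rate for S-787 is $6.91/unit.
Additional duty on S-787 from Quenica: +3% ad valorem. Applied ad valorem rate = 3%.
Duty = $612,902.85 × 3% + 3,095 × $6.91 = $39,773.54.

$39,773.54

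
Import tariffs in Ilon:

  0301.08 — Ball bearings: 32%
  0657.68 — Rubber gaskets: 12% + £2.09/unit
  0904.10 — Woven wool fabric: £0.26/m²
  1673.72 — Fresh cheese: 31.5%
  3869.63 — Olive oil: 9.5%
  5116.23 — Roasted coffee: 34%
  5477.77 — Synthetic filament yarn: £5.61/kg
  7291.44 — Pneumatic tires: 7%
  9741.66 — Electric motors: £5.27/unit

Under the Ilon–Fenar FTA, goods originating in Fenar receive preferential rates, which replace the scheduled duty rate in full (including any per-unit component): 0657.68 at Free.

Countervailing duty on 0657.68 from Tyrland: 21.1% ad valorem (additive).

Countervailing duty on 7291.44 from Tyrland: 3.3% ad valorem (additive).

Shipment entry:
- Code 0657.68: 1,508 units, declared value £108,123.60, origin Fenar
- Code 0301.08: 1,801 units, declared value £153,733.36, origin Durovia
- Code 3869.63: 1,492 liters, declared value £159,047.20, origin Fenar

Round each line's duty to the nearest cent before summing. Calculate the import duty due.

£64,304.16

Line 1 (0657.68, Fenar, 1,508 units, £108,123.60):
Base rate for 0657.68 is 12% + £2.09/unit.
Origin Fenar qualifies under the Ilon–Fenar agreement and 0657.68 is covered: preferential rate Free applies instead.
The additional-duty order on 0657.68 targets Tyrland, not Fenar; it does not apply.
Duty = £108,123.60 × 0% = £0.00.
Line 2 (0301.08, Durovia, 1,801 units, £153,733.36):
Base rate for 0301.08 is 32%.
Duty = £153,733.36 × 32% = £49,194.68.
Line 3 (3869.63, Fenar, 1,492 liters, £159,047.20):
Base rate for 3869.63 is 9.5%.
Origin Fenar is the FTA partner but 3869.63 is not on the preference list; base rate stands.
Duty = £159,047.20 × 9.5% = £15,109.48.
Total = £0.00 + £49,194.68 + £15,109.48 = £64,304.16.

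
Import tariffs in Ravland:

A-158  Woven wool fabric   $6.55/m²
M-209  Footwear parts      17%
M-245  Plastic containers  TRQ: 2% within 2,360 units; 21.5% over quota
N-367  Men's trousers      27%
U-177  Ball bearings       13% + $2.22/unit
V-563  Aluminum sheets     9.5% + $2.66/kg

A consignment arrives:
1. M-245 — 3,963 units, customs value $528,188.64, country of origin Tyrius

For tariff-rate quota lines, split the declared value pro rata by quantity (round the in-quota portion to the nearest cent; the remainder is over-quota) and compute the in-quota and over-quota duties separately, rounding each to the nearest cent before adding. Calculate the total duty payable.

$52,225.11

Line 1 (M-245, Tyrius, 3,963 units, $528,188.64):
Code M-245 is under a tariff-rate quota (threshold 2,360 units). In-quota: 2,360 units at 2%; over-quota: 1,603 units at 21.5%.
Pro-rata value split: in-quota = $528,188.64 × 2,360/3,963 = $314,540.80; over-quota = $528,188.64 − $314,540.80 = $213,647.84.
In-quota duty = $314,540.80 × 2% = $6,290.82. Over-quota duty = $213,647.84 × 21.5% = $45,934.29.
Line duty = $6,290.82 + $45,934.29 = $52,225.11.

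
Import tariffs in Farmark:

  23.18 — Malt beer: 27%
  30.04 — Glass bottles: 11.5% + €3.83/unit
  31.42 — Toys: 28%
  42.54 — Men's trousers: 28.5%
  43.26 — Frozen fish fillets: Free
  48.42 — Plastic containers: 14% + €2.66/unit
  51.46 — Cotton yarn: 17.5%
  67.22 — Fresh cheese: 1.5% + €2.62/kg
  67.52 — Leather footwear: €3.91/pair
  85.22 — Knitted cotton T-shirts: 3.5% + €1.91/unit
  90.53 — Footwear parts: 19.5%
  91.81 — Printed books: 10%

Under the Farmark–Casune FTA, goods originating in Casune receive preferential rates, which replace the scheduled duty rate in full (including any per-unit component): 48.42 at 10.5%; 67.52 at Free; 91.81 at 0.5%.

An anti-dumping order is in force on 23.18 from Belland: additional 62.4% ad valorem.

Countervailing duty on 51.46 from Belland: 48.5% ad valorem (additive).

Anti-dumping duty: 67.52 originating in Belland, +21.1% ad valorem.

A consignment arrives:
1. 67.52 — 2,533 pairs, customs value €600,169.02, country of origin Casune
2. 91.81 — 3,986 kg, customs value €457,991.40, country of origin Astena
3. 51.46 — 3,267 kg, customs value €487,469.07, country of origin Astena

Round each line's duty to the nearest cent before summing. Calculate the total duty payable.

€131,106.23

Line 1 (67.52, Casune, 2,533 pairs, €600,169.02):
Base rate for 67.52 is €3.91/pair.
Origin Casune qualifies under the Farmark–Casune agreement and 67.52 is covered: preferential rate Free applies instead.
The additional-duty order on 67.52 targets Belland, not Casune; it does not apply.
Duty = €600,169.02 × 0% = €0.00.
Line 2 (91.81, Astena, 3,986 kg, €457,991.40):
Base rate for 91.81 is 10%.
91.81 has an FTA preferential rate, but origin Astena is not Casune; base rate stands.
Duty = €457,991.40 × 10% = €45,799.14.
Line 3 (51.46, Astena, 3,267 kg, €487,469.07):
Base rate for 51.46 is 17.5%.
The additional-duty order on 51.46 targets Belland, not Astena; it does not apply.
Duty = €487,469.07 × 17.5% = €85,307.09.
Total = €0.00 + €45,799.14 + €85,307.09 = €131,106.23.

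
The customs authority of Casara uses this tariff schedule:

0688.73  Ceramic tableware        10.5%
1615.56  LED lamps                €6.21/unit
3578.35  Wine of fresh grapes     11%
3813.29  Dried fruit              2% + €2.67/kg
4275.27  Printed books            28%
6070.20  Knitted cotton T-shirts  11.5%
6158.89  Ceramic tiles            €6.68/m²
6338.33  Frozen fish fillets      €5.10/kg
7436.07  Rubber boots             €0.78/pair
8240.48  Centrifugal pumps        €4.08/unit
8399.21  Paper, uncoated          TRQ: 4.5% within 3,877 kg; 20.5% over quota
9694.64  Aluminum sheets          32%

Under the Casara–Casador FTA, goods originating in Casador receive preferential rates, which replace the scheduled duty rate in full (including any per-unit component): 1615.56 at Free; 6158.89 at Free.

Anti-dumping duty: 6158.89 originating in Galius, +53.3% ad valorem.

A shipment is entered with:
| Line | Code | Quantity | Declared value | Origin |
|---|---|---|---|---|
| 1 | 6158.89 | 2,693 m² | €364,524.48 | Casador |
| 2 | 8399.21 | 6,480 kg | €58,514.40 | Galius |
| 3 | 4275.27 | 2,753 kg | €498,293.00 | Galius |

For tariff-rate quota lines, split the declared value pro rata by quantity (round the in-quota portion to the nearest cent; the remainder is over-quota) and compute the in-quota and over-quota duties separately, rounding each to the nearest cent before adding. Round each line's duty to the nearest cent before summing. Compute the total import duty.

Line 1 (6158.89, Casador, 2,693 m², €364,524.48):
Base rate for 6158.89 is €6.68/m².
Origin Casador qualifies under the Casara–Casador agreement and 6158.89 is covered: preferential rate Free applies instead.
The additional-duty order on 6158.89 targets Galius, not Casador; it does not apply.
Duty = €364,524.48 × 0% = €0.00.
Line 2 (8399.21, Galius, 6,480 kg, €58,514.40):
Code 8399.21 is under a tariff-rate quota (threshold 3,877 kg). In-quota: 3,877 kg at 4.5%; over-quota: 2,603 kg at 20.5%.
Pro-rata value split: in-quota = €58,514.40 × 3,877/6,480 = €35,009.31; over-quota = €58,514.40 − €35,009.31 = €23,505.09.
In-quota duty = €35,009.31 × 4.5% = €1,575.42. Over-quota duty = €23,505.09 × 20.5% = €4,818.54.
Line duty = €1,575.42 + €4,818.54 = €6,393.96.
Line 3 (4275.27, Galius, 2,753 kg, €498,293.00):
Base rate for 4275.27 is 28%.
Duty = €498,293.00 × 28% = €139,522.04.
Total = €0.00 + €6,393.96 + €139,522.04 = €145,916.00.

€145,916.00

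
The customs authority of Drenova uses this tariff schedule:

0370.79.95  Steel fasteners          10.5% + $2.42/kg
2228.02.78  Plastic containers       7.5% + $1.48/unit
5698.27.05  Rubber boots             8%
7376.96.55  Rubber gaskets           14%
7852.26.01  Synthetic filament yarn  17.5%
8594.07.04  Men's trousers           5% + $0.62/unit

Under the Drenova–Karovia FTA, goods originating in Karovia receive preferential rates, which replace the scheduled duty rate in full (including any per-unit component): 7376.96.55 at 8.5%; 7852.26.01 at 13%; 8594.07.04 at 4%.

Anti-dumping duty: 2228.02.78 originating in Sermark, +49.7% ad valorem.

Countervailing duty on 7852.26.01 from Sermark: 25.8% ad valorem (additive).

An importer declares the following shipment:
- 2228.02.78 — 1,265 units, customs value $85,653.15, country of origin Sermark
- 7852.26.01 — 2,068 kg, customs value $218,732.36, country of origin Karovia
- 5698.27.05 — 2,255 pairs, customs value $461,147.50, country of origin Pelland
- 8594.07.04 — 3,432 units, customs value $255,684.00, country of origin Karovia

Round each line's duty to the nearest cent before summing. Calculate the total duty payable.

Line 1 (2228.02.78, Sermark, 1,265 units, $85,653.15):
Base rate for 2228.02.78 is 7.5% + $1.48/unit.
Additional duty on 2228.02.78 from Sermark: +49.7%. Applied ad valorem rate: 7.5% + 49.7% = 57.2%.
Duty = $85,653.15 × 57.2% + 1,265 × $1.48 = $50,865.80.
Line 2 (7852.26.01, Karovia, 2,068 kg, $218,732.36):
Base rate for 7852.26.01 is 17.5%.
Origin Karovia qualifies under the Drenova–Karovia agreement and 7852.26.01 is covered: preferential rate 13% applies instead.
The additional-duty order on 7852.26.01 targets Sermark, not Karovia; it does not apply.
Duty = $218,732.36 × 13% = $28,435.21.
Line 3 (5698.27.05, Pelland, 2,255 pairs, $461,147.50):
Base rate for 5698.27.05 is 8%.
Duty = $461,147.50 × 8% = $36,891.80.
Line 4 (8594.07.04, Karovia, 3,432 units, $255,684.00):
Base rate for 8594.07.04 is 5% + $0.62/unit.
Origin Karovia qualifies under the Drenova–Karovia agreement and 8594.07.04 is covered: preferential rate 4% applies instead.
Duty = $255,684.00 × 4% = $10,227.36.
Total = $50,865.80 + $28,435.21 + $36,891.80 + $10,227.36 = $126,420.17.

$126,420.17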